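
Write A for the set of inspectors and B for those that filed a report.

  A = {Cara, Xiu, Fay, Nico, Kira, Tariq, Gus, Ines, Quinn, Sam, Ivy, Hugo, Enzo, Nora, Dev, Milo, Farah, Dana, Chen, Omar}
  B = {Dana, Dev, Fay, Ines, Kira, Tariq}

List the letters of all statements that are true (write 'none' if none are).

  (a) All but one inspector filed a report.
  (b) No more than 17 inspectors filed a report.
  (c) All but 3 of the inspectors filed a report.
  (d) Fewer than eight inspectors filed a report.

|A| = 20, |A ∩ B| = 6, |A ∖ B| = 14.
(a) |A ∖ B| = 1: fails.
(b) |A ∩ B| ≤ 17: holds.
(c) |A ∖ B| = 3: fails.
(d) |A ∩ B| < 8: holds.

(b), (d)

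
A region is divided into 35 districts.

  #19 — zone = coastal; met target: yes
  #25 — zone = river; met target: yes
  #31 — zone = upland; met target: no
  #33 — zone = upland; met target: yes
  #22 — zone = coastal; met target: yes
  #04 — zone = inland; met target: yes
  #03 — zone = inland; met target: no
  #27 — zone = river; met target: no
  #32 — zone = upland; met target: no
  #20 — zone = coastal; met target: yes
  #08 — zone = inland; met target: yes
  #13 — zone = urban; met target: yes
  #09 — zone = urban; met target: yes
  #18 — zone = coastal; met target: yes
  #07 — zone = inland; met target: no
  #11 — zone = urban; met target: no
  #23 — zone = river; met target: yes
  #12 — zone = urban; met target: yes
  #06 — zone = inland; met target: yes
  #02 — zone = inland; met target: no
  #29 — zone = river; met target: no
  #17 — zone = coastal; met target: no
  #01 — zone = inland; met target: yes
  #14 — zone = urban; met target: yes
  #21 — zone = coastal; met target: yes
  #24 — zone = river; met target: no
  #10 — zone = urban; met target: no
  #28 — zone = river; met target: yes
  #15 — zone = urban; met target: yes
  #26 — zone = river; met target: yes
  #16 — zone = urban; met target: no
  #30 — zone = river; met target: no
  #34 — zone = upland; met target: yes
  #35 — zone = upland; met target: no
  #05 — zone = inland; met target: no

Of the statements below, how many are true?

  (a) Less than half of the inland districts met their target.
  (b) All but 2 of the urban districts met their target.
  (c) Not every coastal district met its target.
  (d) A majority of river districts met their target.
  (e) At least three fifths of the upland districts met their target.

(a) inland: |A| = 8, |A ∩ B| = 4; needs |A ∩ B| < |A ∖ B| — false.
(b) urban: |A| = 8, |A ∩ B| = 5; needs |A ∖ B| = 2 — false.
(c) coastal: |A| = 6, |A ∩ B| = 5; needs A ⊄ B (|A ∖ B| ≥ 1) — true.
(d) river: |A| = 8, |A ∩ B| = 4; needs |A ∩ B| > |A ∖ B| — false.
(e) upland: |A| = 5, |A ∩ B| = 2; needs |A ∩ B| / |A| ≥ 3/5 — false.

1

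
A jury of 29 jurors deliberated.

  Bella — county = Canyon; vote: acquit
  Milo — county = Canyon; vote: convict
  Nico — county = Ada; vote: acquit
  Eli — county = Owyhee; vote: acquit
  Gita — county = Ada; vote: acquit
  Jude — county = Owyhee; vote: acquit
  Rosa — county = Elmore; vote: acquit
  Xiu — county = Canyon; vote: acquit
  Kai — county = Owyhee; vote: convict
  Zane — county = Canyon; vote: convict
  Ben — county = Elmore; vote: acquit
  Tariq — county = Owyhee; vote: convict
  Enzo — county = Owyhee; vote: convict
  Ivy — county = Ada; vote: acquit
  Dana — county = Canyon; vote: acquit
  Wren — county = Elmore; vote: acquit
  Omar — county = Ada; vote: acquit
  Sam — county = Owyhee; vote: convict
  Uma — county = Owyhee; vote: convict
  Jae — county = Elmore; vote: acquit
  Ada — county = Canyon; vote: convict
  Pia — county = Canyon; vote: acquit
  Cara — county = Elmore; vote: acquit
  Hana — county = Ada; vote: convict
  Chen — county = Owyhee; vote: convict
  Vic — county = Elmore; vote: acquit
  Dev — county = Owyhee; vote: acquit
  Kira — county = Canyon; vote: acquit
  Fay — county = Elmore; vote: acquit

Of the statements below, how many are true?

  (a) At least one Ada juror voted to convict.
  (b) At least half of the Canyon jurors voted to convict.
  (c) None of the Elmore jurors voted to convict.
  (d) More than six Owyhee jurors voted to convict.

(a) Ada: |A| = 5, |A ∩ B| = 1; needs A ∩ B ≠ ∅ (|A ∩ B| ≥ 1) — true.
(b) Canyon: |A| = 8, |A ∩ B| = 3; needs |A ∩ B| ≥ |A ∖ B| — false.
(c) Elmore: |A| = 7, |A ∩ B| = 0; needs A ∩ B = ∅ (|A ∩ B| = 0) — true.
(d) Owyhee: |A| = 9, |A ∩ B| = 6; needs |A ∩ B| > 6 — false.

2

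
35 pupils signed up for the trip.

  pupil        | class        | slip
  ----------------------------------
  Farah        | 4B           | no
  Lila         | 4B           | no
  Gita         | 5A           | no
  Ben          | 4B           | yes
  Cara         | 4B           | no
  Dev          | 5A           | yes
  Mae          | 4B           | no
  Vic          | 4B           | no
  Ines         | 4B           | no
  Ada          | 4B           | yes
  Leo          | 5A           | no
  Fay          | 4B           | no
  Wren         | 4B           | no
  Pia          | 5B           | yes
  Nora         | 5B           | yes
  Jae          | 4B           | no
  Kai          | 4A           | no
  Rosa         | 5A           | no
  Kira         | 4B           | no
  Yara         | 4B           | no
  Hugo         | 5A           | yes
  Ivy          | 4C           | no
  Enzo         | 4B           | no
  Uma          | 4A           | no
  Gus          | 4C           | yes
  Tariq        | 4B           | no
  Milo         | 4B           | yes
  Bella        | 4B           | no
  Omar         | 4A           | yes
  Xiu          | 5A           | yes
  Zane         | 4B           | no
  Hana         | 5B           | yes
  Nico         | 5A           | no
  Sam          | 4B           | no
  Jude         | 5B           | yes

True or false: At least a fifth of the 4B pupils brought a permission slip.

'At least a fifth of the 4B pupils brought a permission slip' holds iff |A ∩ B| / |A| ≥ 1/5.
|A| = 19, |A ∩ B| = 3, |A ∖ B| = 16.
|A ∩ B|/|A| = 3/19, so the statement is false.

False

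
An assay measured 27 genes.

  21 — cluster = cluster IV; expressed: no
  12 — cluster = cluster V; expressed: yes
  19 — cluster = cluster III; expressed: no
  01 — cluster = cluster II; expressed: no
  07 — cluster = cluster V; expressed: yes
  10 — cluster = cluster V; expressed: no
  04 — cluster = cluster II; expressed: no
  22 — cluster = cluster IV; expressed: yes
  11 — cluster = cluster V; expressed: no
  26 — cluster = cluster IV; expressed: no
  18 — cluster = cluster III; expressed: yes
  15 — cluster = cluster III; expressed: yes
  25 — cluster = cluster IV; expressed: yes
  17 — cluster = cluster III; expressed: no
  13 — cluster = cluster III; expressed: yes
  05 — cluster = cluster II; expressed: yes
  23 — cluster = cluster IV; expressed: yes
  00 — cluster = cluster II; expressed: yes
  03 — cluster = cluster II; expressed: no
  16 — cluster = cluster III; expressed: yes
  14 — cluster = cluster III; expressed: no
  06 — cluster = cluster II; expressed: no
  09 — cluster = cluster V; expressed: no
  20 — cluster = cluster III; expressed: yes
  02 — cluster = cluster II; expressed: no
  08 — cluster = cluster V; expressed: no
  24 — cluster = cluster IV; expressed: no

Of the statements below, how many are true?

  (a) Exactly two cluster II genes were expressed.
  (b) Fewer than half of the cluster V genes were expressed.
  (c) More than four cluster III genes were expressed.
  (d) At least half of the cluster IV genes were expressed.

(a) cluster II: |A| = 7, |A ∩ B| = 2; needs |A ∩ B| = 2 — true.
(b) cluster V: |A| = 6, |A ∩ B| = 2; needs |A ∩ B| < |A ∖ B| — true.
(c) cluster III: |A| = 8, |A ∩ B| = 5; needs |A ∩ B| > 4 — true.
(d) cluster IV: |A| = 6, |A ∩ B| = 3; needs |A ∩ B| ≥ |A ∖ B| — true.

4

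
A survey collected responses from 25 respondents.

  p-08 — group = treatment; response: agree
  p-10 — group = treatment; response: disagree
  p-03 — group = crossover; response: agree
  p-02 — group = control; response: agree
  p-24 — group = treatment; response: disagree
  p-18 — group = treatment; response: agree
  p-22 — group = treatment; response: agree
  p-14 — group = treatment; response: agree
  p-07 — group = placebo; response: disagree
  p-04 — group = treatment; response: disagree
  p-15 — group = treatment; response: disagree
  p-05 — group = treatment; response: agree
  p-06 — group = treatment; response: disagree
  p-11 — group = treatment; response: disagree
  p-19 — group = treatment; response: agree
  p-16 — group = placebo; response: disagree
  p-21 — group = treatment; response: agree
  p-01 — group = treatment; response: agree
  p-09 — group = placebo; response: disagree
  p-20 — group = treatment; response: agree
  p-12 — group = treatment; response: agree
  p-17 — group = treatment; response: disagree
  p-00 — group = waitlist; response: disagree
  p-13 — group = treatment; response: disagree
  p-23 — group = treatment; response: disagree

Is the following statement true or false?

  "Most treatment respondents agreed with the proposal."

The determiner here denotes the relation: |A ∩ B| > |A ∖ B|.
|A| = 19, |A ∩ B| = 10, |A ∖ B| = 9.
10 > 9, so the statement is true.

True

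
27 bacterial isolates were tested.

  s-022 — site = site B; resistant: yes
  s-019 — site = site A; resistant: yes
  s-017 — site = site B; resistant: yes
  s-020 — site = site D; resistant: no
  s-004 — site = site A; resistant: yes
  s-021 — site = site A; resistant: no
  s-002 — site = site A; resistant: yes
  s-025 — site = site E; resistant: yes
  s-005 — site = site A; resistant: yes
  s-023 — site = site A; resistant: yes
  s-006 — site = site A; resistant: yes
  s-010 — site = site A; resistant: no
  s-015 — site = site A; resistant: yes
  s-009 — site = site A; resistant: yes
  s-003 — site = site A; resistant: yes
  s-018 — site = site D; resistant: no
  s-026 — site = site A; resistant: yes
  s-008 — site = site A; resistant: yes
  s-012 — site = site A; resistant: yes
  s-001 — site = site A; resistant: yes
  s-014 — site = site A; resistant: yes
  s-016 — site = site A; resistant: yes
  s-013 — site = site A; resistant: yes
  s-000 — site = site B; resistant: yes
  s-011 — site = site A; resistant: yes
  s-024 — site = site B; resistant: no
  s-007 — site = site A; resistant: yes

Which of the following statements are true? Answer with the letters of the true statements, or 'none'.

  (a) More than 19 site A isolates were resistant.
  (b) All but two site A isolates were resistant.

(b)

|A| = 20, |A ∩ B| = 18, |A ∖ B| = 2.
(a) |A ∩ B| > 19: fails.
(b) |A ∖ B| = 2: holds.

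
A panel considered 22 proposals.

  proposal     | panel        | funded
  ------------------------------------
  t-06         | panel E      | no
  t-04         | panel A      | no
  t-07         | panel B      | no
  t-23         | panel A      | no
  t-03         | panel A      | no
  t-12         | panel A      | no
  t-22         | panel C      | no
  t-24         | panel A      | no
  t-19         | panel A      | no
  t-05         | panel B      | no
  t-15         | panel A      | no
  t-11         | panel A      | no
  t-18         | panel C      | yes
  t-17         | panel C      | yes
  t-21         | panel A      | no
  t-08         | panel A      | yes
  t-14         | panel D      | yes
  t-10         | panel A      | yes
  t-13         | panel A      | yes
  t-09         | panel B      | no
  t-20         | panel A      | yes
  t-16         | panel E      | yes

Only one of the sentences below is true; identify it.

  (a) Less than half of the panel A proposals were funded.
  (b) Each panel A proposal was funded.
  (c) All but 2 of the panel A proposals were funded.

|A| = 13, |A ∩ B| = 4, |A ∖ B| = 9.
(a) requires |A ∩ B| < |A ∖ B|: true.
(b) requires A ⊆ B, i.e. every element of A is in B (|A ∖ B| = 0): false.
(c) requires |A ∖ B| = 2: false.

(a)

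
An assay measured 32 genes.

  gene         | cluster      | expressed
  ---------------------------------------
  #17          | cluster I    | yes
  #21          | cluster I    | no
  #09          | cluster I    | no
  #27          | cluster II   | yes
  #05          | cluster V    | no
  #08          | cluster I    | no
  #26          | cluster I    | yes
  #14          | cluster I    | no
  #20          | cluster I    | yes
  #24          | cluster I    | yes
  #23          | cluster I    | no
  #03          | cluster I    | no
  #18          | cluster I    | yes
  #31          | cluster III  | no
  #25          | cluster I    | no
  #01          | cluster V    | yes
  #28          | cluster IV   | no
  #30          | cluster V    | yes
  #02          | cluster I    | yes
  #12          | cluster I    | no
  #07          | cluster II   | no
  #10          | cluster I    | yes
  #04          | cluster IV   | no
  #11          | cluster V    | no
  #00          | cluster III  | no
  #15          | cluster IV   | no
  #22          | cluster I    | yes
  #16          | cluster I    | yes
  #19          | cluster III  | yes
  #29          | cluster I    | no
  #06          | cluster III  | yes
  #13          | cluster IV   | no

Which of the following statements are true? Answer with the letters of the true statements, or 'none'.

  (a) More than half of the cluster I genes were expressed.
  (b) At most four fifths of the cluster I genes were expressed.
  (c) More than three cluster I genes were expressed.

(b), (c)

|A| = 18, |A ∩ B| = 9, |A ∖ B| = 9.
(a) |A ∩ B| > |A ∖ B|: fails.
(b) |A ∩ B| / |A| ≤ 4/5: holds.
(c) |A ∩ B| > 3: holds.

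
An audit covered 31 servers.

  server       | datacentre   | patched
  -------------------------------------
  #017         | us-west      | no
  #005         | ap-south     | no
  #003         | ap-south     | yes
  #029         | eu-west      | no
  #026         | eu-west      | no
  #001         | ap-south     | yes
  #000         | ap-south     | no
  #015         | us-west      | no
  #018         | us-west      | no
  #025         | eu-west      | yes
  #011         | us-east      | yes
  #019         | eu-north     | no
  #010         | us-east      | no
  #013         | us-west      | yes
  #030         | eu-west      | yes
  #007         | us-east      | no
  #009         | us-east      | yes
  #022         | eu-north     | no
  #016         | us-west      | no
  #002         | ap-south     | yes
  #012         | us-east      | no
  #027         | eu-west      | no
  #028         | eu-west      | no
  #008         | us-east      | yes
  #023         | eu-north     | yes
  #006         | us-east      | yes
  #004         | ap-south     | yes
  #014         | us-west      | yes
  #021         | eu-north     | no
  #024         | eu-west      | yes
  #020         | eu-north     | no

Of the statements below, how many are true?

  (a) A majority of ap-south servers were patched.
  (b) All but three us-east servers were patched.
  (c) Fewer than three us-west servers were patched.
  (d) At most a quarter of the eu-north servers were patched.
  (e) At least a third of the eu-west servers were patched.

(a) ap-south: |A| = 6, |A ∩ B| = 4; needs |A ∩ B| > |A ∖ B| — true.
(b) us-east: |A| = 7, |A ∩ B| = 4; needs |A ∖ B| = 3 — true.
(c) us-west: |A| = 6, |A ∩ B| = 2; needs |A ∩ B| < 3 — true.
(d) eu-north: |A| = 5, |A ∩ B| = 1; needs |A ∩ B| / |A| ≤ 1/4 — true.
(e) eu-west: |A| = 7, |A ∩ B| = 3; needs |A ∩ B| / |A| ≥ 1/3 — true.

5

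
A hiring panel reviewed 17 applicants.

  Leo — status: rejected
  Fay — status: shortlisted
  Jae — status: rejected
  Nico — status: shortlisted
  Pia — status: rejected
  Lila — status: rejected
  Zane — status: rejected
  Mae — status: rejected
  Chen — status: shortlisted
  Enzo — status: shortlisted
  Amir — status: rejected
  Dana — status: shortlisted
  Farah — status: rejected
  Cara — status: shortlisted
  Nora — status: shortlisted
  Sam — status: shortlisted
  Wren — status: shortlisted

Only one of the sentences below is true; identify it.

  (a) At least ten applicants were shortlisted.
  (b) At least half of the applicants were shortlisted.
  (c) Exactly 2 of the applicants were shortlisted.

(b)

|A| = 17, |A ∩ B| = 9, |A ∖ B| = 8.
(a) requires |A ∩ B| ≥ 10: false.
(b) requires |A ∩ B| ≥ |A ∖ B|: true.
(c) requires |A ∩ B| = 2: false.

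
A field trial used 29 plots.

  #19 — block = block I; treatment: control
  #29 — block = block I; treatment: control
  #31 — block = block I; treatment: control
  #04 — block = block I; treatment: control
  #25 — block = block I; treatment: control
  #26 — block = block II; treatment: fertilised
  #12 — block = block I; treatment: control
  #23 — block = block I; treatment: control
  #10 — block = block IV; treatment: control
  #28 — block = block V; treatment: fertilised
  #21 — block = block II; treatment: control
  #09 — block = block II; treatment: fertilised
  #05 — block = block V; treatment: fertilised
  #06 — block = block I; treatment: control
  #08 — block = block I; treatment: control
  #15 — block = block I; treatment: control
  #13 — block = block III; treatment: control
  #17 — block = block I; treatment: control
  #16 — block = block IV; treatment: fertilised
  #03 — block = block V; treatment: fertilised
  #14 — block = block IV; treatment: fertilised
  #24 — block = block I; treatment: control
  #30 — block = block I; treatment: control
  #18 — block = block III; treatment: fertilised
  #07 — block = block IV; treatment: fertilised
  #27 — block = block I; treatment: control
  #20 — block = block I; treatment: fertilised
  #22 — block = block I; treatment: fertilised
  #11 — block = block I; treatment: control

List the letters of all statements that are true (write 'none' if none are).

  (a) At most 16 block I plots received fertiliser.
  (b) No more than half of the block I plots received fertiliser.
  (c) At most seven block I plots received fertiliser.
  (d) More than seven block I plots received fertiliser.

(a), (b), (c)

|A| = 17, |A ∩ B| = 2, |A ∖ B| = 15.
(a) |A ∩ B| ≤ 16: holds.
(b) |A ∩ B| ≤ |A ∖ B|: holds.
(c) |A ∩ B| ≤ 7: holds.
(d) |A ∩ B| > 7: fails.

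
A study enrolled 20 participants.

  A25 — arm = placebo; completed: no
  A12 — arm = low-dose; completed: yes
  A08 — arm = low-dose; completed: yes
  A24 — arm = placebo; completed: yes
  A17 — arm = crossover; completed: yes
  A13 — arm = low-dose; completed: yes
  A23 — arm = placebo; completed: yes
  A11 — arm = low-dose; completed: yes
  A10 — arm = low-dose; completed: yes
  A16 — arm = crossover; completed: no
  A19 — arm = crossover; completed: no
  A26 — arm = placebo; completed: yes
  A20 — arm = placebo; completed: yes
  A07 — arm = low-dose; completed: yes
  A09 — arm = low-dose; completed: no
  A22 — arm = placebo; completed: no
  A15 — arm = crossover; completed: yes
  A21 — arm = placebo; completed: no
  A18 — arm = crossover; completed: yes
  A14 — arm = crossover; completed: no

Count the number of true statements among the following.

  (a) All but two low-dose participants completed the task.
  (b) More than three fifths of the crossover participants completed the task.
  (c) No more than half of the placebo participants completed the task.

0

(a) low-dose: |A| = 7, |A ∩ B| = 6; needs |A ∖ B| = 2 — false.
(b) crossover: |A| = 6, |A ∩ B| = 3; needs |A ∩ B| / |A| > 3/5 — false.
(c) placebo: |A| = 7, |A ∩ B| = 4; needs |A ∩ B| ≤ |A ∖ B| — false.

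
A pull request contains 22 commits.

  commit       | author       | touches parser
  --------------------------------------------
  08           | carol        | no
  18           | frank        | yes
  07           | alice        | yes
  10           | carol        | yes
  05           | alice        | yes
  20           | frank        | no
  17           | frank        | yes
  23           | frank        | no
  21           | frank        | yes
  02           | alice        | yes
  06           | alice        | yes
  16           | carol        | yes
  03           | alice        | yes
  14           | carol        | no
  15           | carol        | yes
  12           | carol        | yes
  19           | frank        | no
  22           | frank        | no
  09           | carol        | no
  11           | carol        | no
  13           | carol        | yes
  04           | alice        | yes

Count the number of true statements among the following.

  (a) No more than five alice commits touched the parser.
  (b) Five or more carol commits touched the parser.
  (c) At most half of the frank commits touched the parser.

2

(a) alice: |A| = 6, |A ∩ B| = 6; needs |A ∩ B| ≤ 5 — false.
(b) carol: |A| = 9, |A ∩ B| = 5; needs |A ∩ B| ≥ 5 — true.
(c) frank: |A| = 7, |A ∩ B| = 3; needs |A ∩ B| ≤ |A ∖ B| — true.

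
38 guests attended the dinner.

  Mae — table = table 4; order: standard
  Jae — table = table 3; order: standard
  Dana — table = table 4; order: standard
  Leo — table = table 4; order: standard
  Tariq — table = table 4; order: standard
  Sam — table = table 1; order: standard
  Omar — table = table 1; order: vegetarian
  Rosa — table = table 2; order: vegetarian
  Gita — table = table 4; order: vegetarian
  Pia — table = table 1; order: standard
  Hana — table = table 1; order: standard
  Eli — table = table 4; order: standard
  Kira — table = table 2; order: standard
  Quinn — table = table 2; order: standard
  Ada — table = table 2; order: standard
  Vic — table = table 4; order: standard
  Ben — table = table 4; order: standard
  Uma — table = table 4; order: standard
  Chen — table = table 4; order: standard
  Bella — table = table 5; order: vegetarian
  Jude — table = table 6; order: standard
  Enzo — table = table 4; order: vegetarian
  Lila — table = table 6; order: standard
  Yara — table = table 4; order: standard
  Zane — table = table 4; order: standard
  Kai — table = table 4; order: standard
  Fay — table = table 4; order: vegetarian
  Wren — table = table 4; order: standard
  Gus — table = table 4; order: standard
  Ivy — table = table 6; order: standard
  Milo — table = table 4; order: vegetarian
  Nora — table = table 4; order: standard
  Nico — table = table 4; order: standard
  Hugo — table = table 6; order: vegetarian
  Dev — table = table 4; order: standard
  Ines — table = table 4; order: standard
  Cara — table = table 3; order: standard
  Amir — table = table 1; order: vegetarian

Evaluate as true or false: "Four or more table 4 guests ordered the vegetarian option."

The determiner here denotes the relation: |A ∩ B| ≥ 4.
|A| = 22, |A ∩ B| = 4, |A ∖ B| = 18.
|A ∩ B| = 4, so the statement is true.

True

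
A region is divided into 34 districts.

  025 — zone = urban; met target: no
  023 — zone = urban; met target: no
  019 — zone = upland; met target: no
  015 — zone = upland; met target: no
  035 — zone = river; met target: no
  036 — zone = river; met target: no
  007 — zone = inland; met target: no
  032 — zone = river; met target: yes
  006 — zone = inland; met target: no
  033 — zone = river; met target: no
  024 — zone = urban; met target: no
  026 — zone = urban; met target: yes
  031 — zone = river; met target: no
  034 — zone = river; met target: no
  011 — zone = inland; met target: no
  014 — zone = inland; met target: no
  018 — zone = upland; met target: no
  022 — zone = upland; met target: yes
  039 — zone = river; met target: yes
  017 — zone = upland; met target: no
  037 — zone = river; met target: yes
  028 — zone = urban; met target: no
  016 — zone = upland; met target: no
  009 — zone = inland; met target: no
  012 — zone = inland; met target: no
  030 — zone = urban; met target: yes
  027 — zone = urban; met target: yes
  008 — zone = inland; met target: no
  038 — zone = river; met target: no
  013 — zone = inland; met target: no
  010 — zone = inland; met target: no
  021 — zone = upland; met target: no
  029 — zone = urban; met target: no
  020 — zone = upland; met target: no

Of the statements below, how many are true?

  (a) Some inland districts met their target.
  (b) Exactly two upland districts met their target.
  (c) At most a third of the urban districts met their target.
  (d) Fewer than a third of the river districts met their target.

0

(a) inland: |A| = 9, |A ∩ B| = 0; needs A ∩ B ≠ ∅ (|A ∩ B| ≥ 1) — false.
(b) upland: |A| = 8, |A ∩ B| = 1; needs |A ∩ B| = 2 — false.
(c) urban: |A| = 8, |A ∩ B| = 3; needs |A ∩ B| / |A| ≤ 1/3 — false.
(d) river: |A| = 9, |A ∩ B| = 3; needs |A ∩ B| / |A| < 1/3 — false.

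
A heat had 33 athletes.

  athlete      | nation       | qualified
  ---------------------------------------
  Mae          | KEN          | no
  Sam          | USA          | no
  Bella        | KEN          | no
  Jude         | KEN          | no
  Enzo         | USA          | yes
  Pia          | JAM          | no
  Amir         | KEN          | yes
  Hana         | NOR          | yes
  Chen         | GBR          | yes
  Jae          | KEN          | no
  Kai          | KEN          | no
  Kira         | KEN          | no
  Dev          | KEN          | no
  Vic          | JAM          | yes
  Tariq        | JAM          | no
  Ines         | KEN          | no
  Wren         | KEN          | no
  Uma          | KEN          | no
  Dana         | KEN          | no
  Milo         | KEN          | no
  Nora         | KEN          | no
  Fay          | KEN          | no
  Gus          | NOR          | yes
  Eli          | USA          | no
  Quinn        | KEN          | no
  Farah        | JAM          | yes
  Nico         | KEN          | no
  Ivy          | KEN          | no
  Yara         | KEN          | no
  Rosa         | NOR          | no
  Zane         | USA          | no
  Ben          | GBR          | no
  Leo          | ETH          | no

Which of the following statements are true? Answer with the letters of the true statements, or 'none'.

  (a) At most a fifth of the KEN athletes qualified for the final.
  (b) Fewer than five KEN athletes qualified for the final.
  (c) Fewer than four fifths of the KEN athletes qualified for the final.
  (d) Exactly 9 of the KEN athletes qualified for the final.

(a), (b), (c)

|A| = 19, |A ∩ B| = 1, |A ∖ B| = 18.
(a) |A ∩ B| / |A| ≤ 1/5: holds.
(b) |A ∩ B| < 5: holds.
(c) |A ∩ B| / |A| < 4/5: holds.
(d) |A ∩ B| = 9: fails.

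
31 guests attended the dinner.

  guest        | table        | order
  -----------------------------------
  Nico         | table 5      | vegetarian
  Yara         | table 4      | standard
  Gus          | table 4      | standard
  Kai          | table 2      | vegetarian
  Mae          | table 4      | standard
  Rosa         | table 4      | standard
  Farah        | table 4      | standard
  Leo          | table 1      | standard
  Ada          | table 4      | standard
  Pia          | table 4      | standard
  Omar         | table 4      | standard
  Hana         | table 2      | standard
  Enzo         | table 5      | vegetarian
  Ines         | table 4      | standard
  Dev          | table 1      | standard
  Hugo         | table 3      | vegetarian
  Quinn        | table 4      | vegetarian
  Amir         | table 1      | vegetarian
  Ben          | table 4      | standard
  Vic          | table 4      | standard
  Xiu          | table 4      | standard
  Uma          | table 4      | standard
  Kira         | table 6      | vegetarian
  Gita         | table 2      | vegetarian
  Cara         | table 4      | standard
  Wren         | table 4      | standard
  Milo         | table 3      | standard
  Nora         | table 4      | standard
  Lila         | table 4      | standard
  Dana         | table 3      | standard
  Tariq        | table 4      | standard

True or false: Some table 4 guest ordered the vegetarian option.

Truth condition: A ∩ B ≠ ∅ (|A ∩ B| ≥ 1).
|A| = 19, |A ∩ B| = 1, |A ∖ B| = 18.
So the statement is true.

True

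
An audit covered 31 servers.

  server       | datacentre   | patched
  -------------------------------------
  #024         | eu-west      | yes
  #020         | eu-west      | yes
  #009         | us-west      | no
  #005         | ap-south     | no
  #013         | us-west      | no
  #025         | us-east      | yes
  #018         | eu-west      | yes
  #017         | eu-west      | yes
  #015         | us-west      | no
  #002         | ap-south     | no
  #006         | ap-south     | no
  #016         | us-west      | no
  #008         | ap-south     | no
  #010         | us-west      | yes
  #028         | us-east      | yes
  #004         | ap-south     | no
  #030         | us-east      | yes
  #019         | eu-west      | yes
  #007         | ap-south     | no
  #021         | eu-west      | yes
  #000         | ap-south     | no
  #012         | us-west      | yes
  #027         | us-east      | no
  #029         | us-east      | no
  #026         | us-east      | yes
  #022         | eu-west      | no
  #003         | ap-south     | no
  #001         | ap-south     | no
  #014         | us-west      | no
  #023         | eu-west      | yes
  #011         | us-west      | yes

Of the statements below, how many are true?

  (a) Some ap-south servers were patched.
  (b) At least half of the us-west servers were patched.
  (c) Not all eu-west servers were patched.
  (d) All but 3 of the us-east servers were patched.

(a) ap-south: |A| = 9, |A ∩ B| = 0; needs A ∩ B ≠ ∅ (|A ∩ B| ≥ 1) — false.
(b) us-west: |A| = 8, |A ∩ B| = 3; needs |A ∩ B| ≥ |A ∖ B| — false.
(c) eu-west: |A| = 8, |A ∩ B| = 7; needs A ⊄ B (|A ∖ B| ≥ 1) — true.
(d) us-east: |A| = 6, |A ∩ B| = 4; needs |A ∖ B| = 3 — false.

1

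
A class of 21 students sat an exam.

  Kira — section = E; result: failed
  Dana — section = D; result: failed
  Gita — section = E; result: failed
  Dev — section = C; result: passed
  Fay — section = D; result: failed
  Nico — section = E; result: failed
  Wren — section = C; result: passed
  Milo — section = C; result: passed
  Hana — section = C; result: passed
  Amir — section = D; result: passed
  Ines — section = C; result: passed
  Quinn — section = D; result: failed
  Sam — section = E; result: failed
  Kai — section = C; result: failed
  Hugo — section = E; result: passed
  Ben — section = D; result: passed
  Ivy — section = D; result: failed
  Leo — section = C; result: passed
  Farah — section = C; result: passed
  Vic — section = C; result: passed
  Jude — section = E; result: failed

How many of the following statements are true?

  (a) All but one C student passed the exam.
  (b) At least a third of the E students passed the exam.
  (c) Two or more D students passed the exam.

(a) C: |A| = 9, |A ∩ B| = 8; needs |A ∖ B| = 1 — true.
(b) E: |A| = 6, |A ∩ B| = 1; needs |A ∩ B| / |A| ≥ 1/3 — false.
(c) D: |A| = 6, |A ∩ B| = 2; needs |A ∩ B| ≥ 2 — true.

2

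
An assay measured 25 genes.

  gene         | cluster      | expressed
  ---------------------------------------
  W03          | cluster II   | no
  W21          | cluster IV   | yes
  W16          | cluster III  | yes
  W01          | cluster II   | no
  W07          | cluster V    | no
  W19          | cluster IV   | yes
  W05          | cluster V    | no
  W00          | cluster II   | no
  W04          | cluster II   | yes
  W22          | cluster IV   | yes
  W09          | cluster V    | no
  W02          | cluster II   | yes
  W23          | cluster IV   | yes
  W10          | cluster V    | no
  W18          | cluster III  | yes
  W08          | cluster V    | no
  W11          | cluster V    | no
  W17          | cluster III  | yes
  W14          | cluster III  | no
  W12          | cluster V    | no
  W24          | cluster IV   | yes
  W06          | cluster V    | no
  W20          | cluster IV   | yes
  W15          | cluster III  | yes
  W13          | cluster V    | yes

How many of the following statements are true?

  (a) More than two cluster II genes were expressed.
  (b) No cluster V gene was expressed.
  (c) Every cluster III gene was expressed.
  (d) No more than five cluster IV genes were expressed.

(a) cluster II: |A| = 5, |A ∩ B| = 2; needs |A ∩ B| > 2 — false.
(b) cluster V: |A| = 9, |A ∩ B| = 1; needs A ∩ B = ∅ (|A ∩ B| = 0) — false.
(c) cluster III: |A| = 5, |A ∩ B| = 4; needs A ⊆ B, i.e. every element of A is in B (|A ∖ B| = 0) — false.
(d) cluster IV: |A| = 6, |A ∩ B| = 6; needs |A ∩ B| ≤ 5 — false.

0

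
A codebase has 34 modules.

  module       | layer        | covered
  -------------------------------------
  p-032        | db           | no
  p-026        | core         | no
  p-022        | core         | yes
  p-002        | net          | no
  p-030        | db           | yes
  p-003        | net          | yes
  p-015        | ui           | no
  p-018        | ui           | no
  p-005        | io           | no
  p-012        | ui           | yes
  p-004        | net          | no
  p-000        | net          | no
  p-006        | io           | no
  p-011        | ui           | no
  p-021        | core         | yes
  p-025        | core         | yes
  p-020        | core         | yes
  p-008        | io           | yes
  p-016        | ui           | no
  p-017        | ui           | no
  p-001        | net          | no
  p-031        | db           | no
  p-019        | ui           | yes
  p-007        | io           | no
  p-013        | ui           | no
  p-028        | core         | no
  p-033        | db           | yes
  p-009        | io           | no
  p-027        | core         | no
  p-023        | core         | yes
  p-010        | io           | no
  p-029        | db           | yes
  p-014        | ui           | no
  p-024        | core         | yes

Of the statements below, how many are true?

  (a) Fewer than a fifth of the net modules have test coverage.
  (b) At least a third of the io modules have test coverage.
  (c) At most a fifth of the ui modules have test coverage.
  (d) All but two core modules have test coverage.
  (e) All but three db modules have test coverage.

0

(a) net: |A| = 5, |A ∩ B| = 1; needs |A ∩ B| / |A| < 1/5 — false.
(b) io: |A| = 6, |A ∩ B| = 1; needs |A ∩ B| / |A| ≥ 1/3 — false.
(c) ui: |A| = 9, |A ∩ B| = 2; needs |A ∩ B| / |A| ≤ 1/5 — false.
(d) core: |A| = 9, |A ∩ B| = 6; needs |A ∖ B| = 2 — false.
(e) db: |A| = 5, |A ∩ B| = 3; needs |A ∖ B| = 3 — false.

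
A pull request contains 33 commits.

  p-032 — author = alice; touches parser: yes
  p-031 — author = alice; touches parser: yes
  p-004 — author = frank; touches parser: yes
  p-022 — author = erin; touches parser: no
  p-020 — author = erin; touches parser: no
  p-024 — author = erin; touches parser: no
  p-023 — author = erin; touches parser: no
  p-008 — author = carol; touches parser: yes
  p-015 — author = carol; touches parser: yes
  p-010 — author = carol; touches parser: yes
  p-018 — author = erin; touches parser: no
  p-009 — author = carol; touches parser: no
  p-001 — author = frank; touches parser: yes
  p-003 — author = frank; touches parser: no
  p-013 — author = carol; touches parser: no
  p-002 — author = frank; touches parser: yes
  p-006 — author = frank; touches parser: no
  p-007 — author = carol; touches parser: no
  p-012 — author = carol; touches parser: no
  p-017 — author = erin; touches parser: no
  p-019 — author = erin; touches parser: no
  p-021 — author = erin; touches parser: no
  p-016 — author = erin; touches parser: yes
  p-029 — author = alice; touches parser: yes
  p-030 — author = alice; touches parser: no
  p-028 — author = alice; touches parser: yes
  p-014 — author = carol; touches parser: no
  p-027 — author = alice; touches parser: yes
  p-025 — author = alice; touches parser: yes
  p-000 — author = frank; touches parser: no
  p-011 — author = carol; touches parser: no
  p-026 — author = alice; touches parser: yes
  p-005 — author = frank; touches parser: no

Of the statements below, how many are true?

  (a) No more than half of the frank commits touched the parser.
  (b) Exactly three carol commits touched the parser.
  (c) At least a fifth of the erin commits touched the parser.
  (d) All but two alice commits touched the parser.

2

(a) frank: |A| = 7, |A ∩ B| = 3; needs |A ∩ B| ≤ |A ∖ B| — true.
(b) carol: |A| = 9, |A ∩ B| = 3; needs |A ∩ B| = 3 — true.
(c) erin: |A| = 9, |A ∩ B| = 1; needs |A ∩ B| / |A| ≥ 1/5 — false.
(d) alice: |A| = 8, |A ∩ B| = 7; needs |A ∖ B| = 2 — false.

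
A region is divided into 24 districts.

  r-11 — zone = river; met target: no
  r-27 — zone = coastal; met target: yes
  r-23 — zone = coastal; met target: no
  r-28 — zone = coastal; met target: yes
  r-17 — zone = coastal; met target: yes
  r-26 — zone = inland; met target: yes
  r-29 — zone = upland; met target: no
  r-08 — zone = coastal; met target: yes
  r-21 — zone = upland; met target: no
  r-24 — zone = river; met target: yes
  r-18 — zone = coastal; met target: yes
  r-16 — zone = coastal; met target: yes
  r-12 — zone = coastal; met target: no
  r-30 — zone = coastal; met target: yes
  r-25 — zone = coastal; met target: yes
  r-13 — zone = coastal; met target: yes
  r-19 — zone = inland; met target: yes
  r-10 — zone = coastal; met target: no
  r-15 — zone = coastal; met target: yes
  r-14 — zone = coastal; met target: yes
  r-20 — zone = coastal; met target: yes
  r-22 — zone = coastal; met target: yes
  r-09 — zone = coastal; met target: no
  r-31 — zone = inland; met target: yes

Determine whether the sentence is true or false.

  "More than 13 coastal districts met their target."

Truth condition: |A ∩ B| > 13.
|A| = 17, |A ∩ B| = 13, |A ∖ B| = 4.
|A ∩ B| = 13, so the statement is false.

False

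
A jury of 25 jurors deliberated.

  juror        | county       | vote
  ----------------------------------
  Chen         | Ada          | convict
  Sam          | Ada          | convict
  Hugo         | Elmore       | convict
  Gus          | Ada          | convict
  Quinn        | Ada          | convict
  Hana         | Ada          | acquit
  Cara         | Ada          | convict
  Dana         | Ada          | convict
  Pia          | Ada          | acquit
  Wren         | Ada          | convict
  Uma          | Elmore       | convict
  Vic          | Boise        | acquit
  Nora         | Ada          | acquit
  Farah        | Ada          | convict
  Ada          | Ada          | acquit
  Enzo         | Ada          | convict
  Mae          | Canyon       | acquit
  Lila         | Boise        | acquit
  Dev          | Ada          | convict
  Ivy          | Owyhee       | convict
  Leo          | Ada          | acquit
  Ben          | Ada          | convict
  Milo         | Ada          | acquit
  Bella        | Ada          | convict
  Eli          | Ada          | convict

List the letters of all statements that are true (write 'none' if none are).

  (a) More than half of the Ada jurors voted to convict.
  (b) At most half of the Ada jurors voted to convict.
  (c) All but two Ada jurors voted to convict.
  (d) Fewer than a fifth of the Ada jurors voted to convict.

(a)

|A| = 19, |A ∩ B| = 13, |A ∖ B| = 6.
(a) |A ∩ B| > |A ∖ B|: holds.
(b) |A ∩ B| ≤ |A ∖ B|: fails.
(c) |A ∖ B| = 2: fails.
(d) |A ∩ B| / |A| < 1/5: fails.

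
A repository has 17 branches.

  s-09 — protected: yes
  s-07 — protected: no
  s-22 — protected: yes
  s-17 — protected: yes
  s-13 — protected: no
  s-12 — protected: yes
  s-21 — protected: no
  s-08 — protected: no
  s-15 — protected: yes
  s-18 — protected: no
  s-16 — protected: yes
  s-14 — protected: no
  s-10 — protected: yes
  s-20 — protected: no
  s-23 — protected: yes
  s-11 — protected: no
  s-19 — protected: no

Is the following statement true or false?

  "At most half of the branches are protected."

True

The determiner here denotes the relation: |A ∩ B| ≤ |A ∖ B|.
|A| = 17, |A ∩ B| = 8, |A ∖ B| = 9.
8 < 9, so the statement is true.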